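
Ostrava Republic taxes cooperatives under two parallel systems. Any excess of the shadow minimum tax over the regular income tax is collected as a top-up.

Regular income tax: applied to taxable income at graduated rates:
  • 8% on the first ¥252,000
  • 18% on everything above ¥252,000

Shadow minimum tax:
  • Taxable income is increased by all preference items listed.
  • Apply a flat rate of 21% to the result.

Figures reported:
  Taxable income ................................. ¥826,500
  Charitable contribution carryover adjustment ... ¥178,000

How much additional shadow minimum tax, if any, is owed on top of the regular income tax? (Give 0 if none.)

Shadow minimum tax:
  Adjusted income: ¥826,500 + ¥178,000 = ¥1,004,500
  ¥1,004,500 × 21% = ¥210,945

Regular income tax:
  ¥252,000 × 8% = ¥20,160
  ¥574,500 × 18% = ¥103,410
  → ¥123,570

Excess of shadow minimum tax over regular income tax: ¥210,945 − ¥123,570 = ¥87,375.

¥87,375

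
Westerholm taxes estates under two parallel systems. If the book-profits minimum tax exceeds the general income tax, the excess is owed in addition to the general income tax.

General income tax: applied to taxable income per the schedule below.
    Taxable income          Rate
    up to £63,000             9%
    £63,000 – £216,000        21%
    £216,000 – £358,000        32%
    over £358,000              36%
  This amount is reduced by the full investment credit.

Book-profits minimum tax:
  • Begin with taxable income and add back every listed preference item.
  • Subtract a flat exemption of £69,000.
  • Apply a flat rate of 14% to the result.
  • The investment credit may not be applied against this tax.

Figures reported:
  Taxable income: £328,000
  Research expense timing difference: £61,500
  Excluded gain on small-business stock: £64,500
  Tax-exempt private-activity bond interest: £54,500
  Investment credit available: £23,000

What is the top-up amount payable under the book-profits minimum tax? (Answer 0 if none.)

General income tax:
  £63,000 × 9% = £5,670
  £153,000 × 21% = £32,130
  £112,000 × 32% = £35,840
  → £73,640
  Less investment credit £23,000 → £50,640

Book-profits minimum tax:
  Adjusted income: £328,000 + £61,500 + £64,500 + £54,500 = £508,500
  Less exemption £69,000 → base £439,500
  £439,500 × 14% = £61,530

Excess of book-profits minimum tax over general income tax: £61,530 − £50,640 = £10,890.

£10,890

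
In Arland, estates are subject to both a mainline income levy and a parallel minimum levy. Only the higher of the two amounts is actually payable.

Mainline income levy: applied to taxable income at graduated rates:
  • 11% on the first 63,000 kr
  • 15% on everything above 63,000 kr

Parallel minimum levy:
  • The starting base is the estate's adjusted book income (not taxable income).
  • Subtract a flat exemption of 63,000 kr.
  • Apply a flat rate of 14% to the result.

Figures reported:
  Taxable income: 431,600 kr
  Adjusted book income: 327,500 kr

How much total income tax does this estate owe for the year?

62,220 kr

Parallel minimum levy:
  Base (adjusted book income): 327,500 kr
  Less exemption 63,000 kr → base 264,500 kr
  264,500 kr × 14% = 37,030 kr

Mainline income levy:
  63,000 kr × 11% = 6,930 kr
  368,600 kr × 15% = 55,290 kr
  → 62,220 kr

62,220 kr > 37,030 kr, so the mainline income levy governs.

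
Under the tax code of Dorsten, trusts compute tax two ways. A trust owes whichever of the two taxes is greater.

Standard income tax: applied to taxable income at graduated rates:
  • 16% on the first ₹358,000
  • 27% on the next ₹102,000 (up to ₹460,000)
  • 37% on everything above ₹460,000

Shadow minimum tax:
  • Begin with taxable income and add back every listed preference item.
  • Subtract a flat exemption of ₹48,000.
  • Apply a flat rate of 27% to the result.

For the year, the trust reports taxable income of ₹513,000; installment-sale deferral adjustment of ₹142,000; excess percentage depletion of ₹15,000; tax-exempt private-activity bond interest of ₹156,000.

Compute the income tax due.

₹210,060

Standard income tax:
  ₹358,000 × 16% = ₹57,280
  ₹102,000 × 27% = ₹27,540
  ₹53,000 × 37% = ₹19,610
  → ₹104,430

Shadow minimum tax:
  Adjusted income: ₹513,000 + ₹142,000 + ₹15,000 + ₹156,000 = ₹826,000
  Less exemption ₹48,000 → base ₹778,000
  ₹778,000 × 27% = ₹210,060

₹210,060 > ₹104,430, so the shadow minimum tax is the binding amount.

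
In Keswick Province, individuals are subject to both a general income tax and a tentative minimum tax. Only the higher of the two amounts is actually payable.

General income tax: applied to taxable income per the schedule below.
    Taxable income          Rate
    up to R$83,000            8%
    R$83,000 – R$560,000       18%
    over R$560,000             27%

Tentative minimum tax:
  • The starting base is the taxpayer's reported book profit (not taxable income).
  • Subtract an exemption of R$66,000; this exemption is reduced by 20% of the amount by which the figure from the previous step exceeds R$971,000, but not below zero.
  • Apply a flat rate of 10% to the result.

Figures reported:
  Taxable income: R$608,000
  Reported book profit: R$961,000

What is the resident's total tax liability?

R$105,460

General income tax:
  R$83,000 × 8% = R$6,640
  R$477,000 × 18% = R$85,860
  R$48,000 × 27% = R$12,960
  → R$105,460

Tentative minimum tax:
  Base (reported book profit): R$961,000
  Exemption: R$961,000 ≤ R$971,000, so full R$66,000 applies
  Base: R$961,000 − R$66,000 = R$895,000
  R$895,000 × 10% = R$89,500

R$105,460 > R$89,500, so the general income tax governs.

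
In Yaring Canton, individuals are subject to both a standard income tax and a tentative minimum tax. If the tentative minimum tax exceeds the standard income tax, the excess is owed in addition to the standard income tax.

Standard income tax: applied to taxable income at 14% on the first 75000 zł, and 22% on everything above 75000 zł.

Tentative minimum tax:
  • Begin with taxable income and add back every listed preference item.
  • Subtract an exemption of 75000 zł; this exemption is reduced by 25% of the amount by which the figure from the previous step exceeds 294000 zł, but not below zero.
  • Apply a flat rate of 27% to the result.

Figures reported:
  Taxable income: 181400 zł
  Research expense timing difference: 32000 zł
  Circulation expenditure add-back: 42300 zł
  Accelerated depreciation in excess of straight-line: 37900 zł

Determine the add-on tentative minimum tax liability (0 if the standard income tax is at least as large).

25114 zł

Standard income tax:
  75000 zł × 14% = 10500 zł
  106400 zł × 22% = 23408 zł
  → 33908 zł

Tentative minimum tax:
  Adjusted income: 181400 zł + 32000 zł + 42300 zł + 37900 zł = 293600 zł
  Exemption: 293600 zł ≤ 294000 zł, so full 75000 zł applies
  Base: 293600 zł − 75000 zł = 218600 zł
  218600 zł × 27% = 59022 zł

Excess of tentative minimum tax over standard income tax: 59022 zł − 33908 zł = 25114 zł.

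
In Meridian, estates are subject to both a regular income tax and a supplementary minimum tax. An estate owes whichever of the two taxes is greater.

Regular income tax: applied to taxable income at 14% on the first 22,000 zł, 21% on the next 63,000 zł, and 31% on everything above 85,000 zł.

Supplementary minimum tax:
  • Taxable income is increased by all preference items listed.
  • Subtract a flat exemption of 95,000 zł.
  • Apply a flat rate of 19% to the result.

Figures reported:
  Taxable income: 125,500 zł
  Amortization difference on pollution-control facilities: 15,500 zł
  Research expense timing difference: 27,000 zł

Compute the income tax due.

28,865 zł

Supplementary minimum tax:
  Adjusted income: 125,500 zł + 15,500 zł + 27,000 zł = 168,000 zł
  Less exemption 95,000 zł → base 73,000 zł
  73,000 zł × 19% = 13,870 zł

Regular income tax:
  22,000 zł × 14% = 3,080 zł
  63,000 zł × 21% = 13,230 zł
  40,500 zł × 31% = 12,555 zł
  → 28,865 zł

28,865 zł > 13,870 zł, so the regular income tax governs.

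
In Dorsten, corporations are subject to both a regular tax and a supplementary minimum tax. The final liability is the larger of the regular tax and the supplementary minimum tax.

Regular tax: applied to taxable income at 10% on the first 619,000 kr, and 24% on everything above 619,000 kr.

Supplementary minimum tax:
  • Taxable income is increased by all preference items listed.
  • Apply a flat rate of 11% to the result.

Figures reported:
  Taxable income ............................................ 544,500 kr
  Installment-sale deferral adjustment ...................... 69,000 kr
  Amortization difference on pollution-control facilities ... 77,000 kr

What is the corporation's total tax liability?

Supplementary minimum tax:
  Adjusted income: 544,500 kr + 69,000 kr + 77,000 kr = 690,500 kr
  690,500 kr × 11% = 75,955 kr

Regular tax:
  544,500 kr × 10% = 54,450 kr

75,955 kr > 54,450 kr, so the supplementary minimum tax is the binding amount.

75,955 kr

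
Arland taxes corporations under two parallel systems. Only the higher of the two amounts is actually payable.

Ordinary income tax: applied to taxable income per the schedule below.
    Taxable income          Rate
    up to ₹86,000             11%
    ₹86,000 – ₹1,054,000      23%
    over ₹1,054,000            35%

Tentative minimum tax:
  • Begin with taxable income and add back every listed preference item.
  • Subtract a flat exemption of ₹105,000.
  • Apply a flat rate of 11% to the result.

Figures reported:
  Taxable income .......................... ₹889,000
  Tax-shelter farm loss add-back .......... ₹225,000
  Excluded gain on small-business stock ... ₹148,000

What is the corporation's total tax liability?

Tentative minimum tax:
  Adjusted income: ₹889,000 + ₹225,000 + ₹148,000 = ₹1,262,000
  Less exemption ₹105,000 → base ₹1,157,000
  ₹1,157,000 × 11% = ₹127,270

Ordinary income tax:
  ₹86,000 × 11% = ₹9,460
  ₹803,000 × 23% = ₹184,690
  → ₹194,150

₹194,150 > ₹127,270, so the ordinary income tax governs.

₹194,150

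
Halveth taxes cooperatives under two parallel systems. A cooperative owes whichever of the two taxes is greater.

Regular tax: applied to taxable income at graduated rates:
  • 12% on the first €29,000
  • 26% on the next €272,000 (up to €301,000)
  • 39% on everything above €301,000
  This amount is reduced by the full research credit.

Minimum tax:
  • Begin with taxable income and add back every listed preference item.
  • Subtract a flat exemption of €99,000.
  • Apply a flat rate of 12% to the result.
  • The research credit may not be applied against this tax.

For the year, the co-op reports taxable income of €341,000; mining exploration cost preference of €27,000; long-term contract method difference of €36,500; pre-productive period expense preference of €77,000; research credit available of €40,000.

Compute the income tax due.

€49,800

Regular tax:
  €29,000 × 12% = €3,480
  €272,000 × 26% = €70,720
  €40,000 × 39% = €15,600
  → €89,800
  Less research credit €40,000 → €49,800

Minimum tax:
  Adjusted income: €341,000 + €27,000 + €36,500 + €77,000 = €481,500
  Less exemption €99,000 → base €382,500
  €382,500 × 12% = €45,900

€49,800 > €45,900, so the regular tax governs.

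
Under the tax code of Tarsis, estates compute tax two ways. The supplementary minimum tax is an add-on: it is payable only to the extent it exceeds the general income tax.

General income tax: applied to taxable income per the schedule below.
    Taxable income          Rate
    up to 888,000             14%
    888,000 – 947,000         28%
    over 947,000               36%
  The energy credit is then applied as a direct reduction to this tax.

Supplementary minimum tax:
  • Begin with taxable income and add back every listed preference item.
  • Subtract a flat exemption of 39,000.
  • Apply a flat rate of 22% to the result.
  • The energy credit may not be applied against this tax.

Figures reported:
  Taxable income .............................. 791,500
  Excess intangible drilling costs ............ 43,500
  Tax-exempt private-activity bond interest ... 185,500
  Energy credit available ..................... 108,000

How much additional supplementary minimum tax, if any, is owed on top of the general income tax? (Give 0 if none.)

General income tax:
  791,500 × 14% = 110,810
  Less energy credit 108,000 → 2,810

Supplementary minimum tax:
  Adjusted income: 791,500 + 43,500 + 185,500 = 1,020,500
  Less exemption 39,000 → base 981,500
  981,500 × 22% = 215,930

Excess of supplementary minimum tax over general income tax: 215,930 − 2,810 = 213,120.

213,120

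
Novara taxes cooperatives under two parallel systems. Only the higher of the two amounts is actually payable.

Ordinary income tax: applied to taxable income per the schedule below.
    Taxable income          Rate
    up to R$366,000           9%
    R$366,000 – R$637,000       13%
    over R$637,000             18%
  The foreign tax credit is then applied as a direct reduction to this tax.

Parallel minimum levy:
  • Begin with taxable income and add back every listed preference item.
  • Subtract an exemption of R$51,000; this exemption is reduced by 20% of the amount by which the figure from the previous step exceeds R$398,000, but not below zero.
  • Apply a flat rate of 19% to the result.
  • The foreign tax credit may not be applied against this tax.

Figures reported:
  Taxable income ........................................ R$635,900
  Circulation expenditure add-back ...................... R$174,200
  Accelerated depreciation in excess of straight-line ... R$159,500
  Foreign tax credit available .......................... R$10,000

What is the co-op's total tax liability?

Parallel minimum levy:
  Adjusted income: R$635,900 + R$174,200 + R$159,500 = R$969,600
  Exemption: 20% × (R$969,600 − R$398,000) = R$114,320 ≥ R$51,000, so the exemption is fully phased out
  Base: R$969,600 − R$0 = R$969,600
  R$969,600 × 19% = R$184,224

Ordinary income tax:
  R$366,000 × 9% = R$32,940
  R$269,900 × 13% = R$35,087
  → R$68,027
  Less foreign tax credit R$10,000 → R$58,027

R$184,224 > R$58,027, so the parallel minimum levy is the binding amount.

R$184,224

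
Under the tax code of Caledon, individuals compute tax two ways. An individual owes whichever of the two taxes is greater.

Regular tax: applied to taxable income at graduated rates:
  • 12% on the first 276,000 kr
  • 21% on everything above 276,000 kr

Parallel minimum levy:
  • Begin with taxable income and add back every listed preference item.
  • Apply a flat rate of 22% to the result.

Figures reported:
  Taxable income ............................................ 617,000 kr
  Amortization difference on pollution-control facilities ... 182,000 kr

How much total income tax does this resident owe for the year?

Parallel minimum levy:
  Adjusted income: 617,000 kr + 182,000 kr = 799,000 kr
  799,000 kr × 22% = 175,780 kr

Regular tax:
  276,000 kr × 12% = 33,120 kr
  341,000 kr × 21% = 71,610 kr
  → 104,730 kr

175,780 kr > 104,730 kr, so the parallel minimum levy is the binding amount.

175,780 kr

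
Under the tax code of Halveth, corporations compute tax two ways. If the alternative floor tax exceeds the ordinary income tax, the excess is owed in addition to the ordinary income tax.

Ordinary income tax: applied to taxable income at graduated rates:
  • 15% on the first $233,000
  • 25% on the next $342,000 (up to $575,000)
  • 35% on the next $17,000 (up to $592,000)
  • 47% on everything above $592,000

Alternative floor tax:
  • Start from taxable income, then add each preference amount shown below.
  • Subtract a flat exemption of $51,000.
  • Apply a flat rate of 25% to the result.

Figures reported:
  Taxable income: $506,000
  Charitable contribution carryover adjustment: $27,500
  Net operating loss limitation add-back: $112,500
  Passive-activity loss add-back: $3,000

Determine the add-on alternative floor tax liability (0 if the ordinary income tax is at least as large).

Alternative floor tax:
  Adjusted income: $506,000 + $27,500 + $112,500 + $3,000 = $649,000
  Less exemption $51,000 → base $598,000
  $598,000 × 25% = $149,500

Ordinary income tax:
  $233,000 × 15% = $34,950
  $273,000 × 25% = $68,250
  → $103,200

Excess of alternative floor tax over ordinary income tax: $149,500 − $103,200 = $46,300.

$46,300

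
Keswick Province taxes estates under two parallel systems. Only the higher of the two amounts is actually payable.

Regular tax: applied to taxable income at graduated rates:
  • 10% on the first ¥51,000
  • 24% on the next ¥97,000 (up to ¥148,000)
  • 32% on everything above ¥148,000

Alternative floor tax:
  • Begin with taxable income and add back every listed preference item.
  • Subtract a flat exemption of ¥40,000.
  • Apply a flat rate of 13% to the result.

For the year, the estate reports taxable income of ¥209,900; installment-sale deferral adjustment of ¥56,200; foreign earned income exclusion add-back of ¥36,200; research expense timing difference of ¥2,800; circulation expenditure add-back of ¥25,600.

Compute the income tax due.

¥48,188

Regular tax:
  ¥51,000 × 10% = ¥5,100
  ¥97,000 × 24% = ¥23,280
  ¥61,900 × 32% = ¥19,808
  → ¥48,188

Alternative floor tax:
  Adjusted income: ¥209,900 + ¥56,200 + ¥36,200 + ¥2,800 + ¥25,600 = ¥330,700
  Less exemption ¥40,000 → base ¥290,700
  ¥290,700 × 13% = ¥37,791

¥48,188 > ¥37,791, so the regular tax governs.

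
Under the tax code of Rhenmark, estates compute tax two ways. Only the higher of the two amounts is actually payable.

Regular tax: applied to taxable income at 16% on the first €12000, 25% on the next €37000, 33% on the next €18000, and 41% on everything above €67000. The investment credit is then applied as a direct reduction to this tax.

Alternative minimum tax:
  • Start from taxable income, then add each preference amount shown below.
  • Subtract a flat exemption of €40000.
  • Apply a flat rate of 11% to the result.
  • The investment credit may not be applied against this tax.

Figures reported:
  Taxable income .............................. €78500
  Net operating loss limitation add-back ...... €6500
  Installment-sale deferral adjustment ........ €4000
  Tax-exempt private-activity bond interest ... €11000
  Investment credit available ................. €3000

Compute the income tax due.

Regular tax:
  €12000 × 16% = €1920
  €37000 × 25% = €9250
  €18000 × 33% = €5940
  €11500 × 41% = €4715
  → €21825
  Less investment credit €3000 → €18825

Alternative minimum tax:
  Adjusted income: €78500 + €6500 + €4000 + €11000 = €100000
  Less exemption €40000 → base €60000
  €60000 × 11% = €6600

€18825 > €6600, so the regular tax governs.

€18825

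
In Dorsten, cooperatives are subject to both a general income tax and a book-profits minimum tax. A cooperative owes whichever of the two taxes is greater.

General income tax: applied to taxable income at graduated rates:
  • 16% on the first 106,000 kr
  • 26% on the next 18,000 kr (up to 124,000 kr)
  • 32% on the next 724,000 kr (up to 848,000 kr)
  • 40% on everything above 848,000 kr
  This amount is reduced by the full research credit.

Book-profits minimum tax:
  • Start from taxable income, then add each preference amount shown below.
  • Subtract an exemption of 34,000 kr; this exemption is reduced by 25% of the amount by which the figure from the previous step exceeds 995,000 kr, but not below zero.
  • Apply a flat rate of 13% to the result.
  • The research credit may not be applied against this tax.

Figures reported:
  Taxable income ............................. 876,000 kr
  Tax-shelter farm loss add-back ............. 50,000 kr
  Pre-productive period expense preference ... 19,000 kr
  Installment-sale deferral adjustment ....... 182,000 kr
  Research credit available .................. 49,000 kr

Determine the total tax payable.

215,520 kr

Book-profits minimum tax:
  Adjusted income: 876,000 kr + 50,000 kr + 19,000 kr + 182,000 kr = 1,127,000 kr
  Exemption: 34,000 kr − 25% × (1,127,000 kr − 995,000 kr) = 34,000 kr − 33,000 kr = 1,000 kr
  Base: 1,127,000 kr − 1,000 kr = 1,126,000 kr
  1,126,000 kr × 13% = 146,380 kr

General income tax:
  106,000 kr × 16% = 16,960 kr
  18,000 kr × 26% = 4,680 kr
  724,000 kr × 32% = 231,680 kr
  28,000 kr × 40% = 11,200 kr
  → 264,520 kr
  Less research credit 49,000 kr → 215,520 kr

215,520 kr > 146,380 kr, so the general income tax governs.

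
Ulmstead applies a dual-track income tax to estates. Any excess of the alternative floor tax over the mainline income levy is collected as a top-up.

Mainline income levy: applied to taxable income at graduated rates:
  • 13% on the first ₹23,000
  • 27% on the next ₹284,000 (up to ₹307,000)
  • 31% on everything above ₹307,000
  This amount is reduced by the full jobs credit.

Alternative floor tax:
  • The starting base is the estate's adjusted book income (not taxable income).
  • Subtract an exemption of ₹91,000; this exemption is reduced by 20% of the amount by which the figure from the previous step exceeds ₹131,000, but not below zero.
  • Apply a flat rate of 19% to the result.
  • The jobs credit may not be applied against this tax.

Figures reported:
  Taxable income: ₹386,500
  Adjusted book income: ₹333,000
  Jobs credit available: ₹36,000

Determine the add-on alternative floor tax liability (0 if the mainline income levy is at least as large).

Mainline income levy:
  ₹23,000 × 13% = ₹2,990
  ₹284,000 × 27% = ₹76,680
  ₹79,500 × 31% = ₹24,645
  → ₹104,315
  Less jobs credit ₹36,000 → ₹68,315

Alternative floor tax:
  Base (adjusted book income): ₹333,000
  Exemption: ₹91,000 − 20% × (₹333,000 − ₹131,000) = ₹91,000 − ₹40,400 = ₹50,600
  Base: ₹333,000 − ₹50,600 = ₹282,400
  ₹282,400 × 19% = ₹53,656

₹53,656 ≤ ₹68,315, so no add-on is due.

₹0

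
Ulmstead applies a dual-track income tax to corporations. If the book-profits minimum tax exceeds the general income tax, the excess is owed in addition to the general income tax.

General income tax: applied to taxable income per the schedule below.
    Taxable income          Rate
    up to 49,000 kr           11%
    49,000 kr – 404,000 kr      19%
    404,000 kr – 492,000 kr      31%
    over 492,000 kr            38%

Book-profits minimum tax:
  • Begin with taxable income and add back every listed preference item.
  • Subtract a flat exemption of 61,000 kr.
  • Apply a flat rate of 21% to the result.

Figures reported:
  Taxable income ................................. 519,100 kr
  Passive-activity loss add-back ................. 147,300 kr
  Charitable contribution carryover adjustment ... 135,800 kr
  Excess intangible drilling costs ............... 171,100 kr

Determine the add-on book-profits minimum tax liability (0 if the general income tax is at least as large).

General income tax:
  49,000 kr × 11% = 5,390 kr
  355,000 kr × 19% = 67,450 kr
  88,000 kr × 31% = 27,280 kr
  27,100 kr × 38% = 10,298 kr
  → 110,418 kr

Book-profits minimum tax:
  Adjusted income: 519,100 kr + 147,300 kr + 135,800 kr + 171,100 kr = 973,300 kr
  Less exemption 61,000 kr → base 912,300 kr
  912,300 kr × 21% = 191,583 kr

Excess of book-profits minimum tax over general income tax: 191,583 kr − 110,418 kr = 81,165 kr.

81,165 kr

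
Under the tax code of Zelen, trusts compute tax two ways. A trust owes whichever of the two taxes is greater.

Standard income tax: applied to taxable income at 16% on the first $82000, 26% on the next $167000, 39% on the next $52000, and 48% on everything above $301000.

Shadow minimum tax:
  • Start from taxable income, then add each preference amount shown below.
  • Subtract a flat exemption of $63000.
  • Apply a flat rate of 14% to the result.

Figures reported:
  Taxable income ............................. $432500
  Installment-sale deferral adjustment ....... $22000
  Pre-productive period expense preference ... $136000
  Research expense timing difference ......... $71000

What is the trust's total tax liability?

Standard income tax:
  $82000 × 16% = $13120
  $167000 × 26% = $43420
  $52000 × 39% = $20280
  $131500 × 48% = $63120
  → $139940

Shadow minimum tax:
  Adjusted income: $432500 + $22000 + $136000 + $71000 = $661500
  Less exemption $63000 → base $598500
  $598500 × 14% = $83790

$139940 > $83790, so the standard income tax governs.

$139940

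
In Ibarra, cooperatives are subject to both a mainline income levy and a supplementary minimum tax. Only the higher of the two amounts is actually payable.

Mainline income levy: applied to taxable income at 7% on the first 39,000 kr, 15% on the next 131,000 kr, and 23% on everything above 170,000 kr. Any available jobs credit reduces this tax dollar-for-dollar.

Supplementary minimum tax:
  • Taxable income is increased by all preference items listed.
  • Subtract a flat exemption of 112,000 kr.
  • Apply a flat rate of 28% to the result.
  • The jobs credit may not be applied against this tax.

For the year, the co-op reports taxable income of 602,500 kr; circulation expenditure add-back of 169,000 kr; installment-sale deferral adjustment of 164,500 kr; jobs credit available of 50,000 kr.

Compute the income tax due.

230,720 kr

Mainline income levy:
  39,000 kr × 7% = 2,730 kr
  131,000 kr × 15% = 19,650 kr
  432,500 kr × 23% = 99,475 kr
  → 121,855 kr
  Less jobs credit 50,000 kr → 71,855 kr

Supplementary minimum tax:
  Adjusted income: 602,500 kr + 169,000 kr + 164,500 kr = 936,000 kr
  Less exemption 112,000 kr → base 824,000 kr
  824,000 kr × 28% = 230,720 kr

230,720 kr > 71,855 kr, so the supplementary minimum tax is the binding amount.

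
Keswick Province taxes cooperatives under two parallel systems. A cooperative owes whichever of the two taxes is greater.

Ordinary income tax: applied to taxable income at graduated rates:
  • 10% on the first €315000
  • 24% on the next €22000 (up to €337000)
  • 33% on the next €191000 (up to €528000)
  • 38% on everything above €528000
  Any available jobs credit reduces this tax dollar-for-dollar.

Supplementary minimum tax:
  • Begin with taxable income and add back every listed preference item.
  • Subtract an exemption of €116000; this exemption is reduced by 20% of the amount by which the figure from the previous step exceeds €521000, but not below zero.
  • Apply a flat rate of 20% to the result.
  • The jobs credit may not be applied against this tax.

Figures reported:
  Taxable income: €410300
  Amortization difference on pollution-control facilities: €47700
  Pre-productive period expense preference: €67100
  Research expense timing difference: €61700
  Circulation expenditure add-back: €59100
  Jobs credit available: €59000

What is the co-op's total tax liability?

Supplementary minimum tax:
  Adjusted income: €410300 + €47700 + €67100 + €61700 + €59100 = €645900
  Exemption: €116000 − 20% × (€645900 − €521000) = €116000 − €24980 = €91020
  Base: €645900 − €91020 = €554880
  €554880 × 20% = €110976

Ordinary income tax:
  €315000 × 10% = €31500
  €22000 × 24% = €5280
  €73300 × 33% = €24189
  → €60969
  Less jobs credit €59000 → €1969

€110976 > €1969, so the supplementary minimum tax is the binding amount.

€110976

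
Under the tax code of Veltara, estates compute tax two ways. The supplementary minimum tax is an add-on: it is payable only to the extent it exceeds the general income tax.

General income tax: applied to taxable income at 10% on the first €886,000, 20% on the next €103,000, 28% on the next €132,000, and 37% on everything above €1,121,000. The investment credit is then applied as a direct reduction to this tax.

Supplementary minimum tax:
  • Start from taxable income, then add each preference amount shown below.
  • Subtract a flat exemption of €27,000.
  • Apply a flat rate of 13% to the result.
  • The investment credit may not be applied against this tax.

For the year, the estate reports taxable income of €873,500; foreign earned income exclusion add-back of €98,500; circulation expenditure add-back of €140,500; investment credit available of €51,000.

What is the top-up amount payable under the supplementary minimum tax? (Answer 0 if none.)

General income tax:
  €873,500 × 10% = €87,350
  Less investment credit €51,000 → €36,350

Supplementary minimum tax:
  Adjusted income: €873,500 + €98,500 + €140,500 = €1,112,500
  Less exemption €27,000 → base €1,085,500
  €1,085,500 × 13% = €141,115

Excess of supplementary minimum tax over general income tax: €141,115 − €36,350 = €104,765.

€104,765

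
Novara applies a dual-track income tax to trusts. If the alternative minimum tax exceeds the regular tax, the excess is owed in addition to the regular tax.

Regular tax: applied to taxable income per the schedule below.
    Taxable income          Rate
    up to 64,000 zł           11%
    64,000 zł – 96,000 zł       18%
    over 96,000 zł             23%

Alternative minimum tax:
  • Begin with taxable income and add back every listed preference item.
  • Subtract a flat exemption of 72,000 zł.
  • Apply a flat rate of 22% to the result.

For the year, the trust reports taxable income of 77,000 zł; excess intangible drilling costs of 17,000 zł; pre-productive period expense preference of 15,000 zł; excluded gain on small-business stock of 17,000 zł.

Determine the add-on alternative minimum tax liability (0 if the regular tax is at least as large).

2,500 zł

Regular tax:
  64,000 zł × 11% = 7,040 zł
  13,000 zł × 18% = 2,340 zł
  → 9,380 zł

Alternative minimum tax:
  Adjusted income: 77,000 zł + 17,000 zł + 15,000 zł + 17,000 zł = 126,000 zł
  Less exemption 72,000 zł → base 54,000 zł
  54,000 zł × 22% = 11,880 zł

Excess of alternative minimum tax over regular tax: 11,880 zł − 9,380 zł = 2,500 zł.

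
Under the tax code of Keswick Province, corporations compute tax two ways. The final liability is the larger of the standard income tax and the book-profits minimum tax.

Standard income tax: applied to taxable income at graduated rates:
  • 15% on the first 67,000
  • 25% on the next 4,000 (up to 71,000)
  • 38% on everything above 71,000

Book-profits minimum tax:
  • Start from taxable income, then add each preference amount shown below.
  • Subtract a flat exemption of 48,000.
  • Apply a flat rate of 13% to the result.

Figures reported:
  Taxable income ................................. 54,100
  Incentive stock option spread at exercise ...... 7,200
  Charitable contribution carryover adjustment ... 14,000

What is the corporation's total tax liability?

Standard income tax:
  54,100 × 15% = 8,115

Book-profits minimum tax:
  Adjusted income: 54,100 + 7,200 + 14,000 = 75,300
  Less exemption 48,000 → base 27,300
  27,300 × 13% = 3,549

8,115 > 3,549, so the standard income tax governs.

8,115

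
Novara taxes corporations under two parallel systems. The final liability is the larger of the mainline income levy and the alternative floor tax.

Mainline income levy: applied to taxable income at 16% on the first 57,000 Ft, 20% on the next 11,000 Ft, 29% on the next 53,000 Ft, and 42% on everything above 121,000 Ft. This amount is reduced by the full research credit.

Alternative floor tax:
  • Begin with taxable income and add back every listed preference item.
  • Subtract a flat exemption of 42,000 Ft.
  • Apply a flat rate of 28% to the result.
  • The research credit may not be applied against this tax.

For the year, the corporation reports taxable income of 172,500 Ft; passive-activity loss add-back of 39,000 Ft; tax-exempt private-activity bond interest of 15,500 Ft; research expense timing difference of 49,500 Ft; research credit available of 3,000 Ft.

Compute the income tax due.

65,660 Ft

Mainline income levy:
  57,000 Ft × 16% = 9,120 Ft
  11,000 Ft × 20% = 2,200 Ft
  53,000 Ft × 29% = 15,370 Ft
  51,500 Ft × 42% = 21,630 Ft
  → 48,320 Ft
  Less research credit 3,000 Ft → 45,320 Ft

Alternative floor tax:
  Adjusted income: 172,500 Ft + 39,000 Ft + 15,500 Ft + 49,500 Ft = 276,500 Ft
  Less exemption 42,000 Ft → base 234,500 Ft
  234,500 Ft × 28% = 65,660 Ft

65,660 Ft > 45,320 Ft, so the alternative floor tax is the binding amount.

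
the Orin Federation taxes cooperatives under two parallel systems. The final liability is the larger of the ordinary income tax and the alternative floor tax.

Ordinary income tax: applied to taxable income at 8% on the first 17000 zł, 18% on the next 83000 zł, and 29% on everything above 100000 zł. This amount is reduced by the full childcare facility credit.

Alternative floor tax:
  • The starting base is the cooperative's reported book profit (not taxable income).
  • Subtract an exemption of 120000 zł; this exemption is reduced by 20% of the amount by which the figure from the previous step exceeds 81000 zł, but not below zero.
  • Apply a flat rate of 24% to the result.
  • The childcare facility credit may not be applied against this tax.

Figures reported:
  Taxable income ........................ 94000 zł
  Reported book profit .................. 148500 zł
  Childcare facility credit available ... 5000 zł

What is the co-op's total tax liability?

10220 zł

Alternative floor tax:
  Base (reported book profit): 148500 zł
  Exemption: 120000 zł − 20% × (148500 zł − 81000 zł) = 120000 zł − 13500 zł = 106500 zł
  Base: 148500 zł − 106500 zł = 42000 zł
  42000 zł × 24% = 10080 zł

Ordinary income tax:
  17000 zł × 8% = 1360 zł
  77000 zł × 18% = 13860 zł
  → 15220 zł
  Less childcare facility credit 5000 zł → 10220 zł

10220 zł > 10080 zł, so the ordinary income tax governs.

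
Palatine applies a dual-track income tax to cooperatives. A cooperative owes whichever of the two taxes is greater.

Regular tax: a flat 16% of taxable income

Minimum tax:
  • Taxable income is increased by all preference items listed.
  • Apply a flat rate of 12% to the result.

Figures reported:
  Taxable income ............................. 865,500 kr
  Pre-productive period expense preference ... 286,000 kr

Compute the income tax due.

138,480 kr

Regular tax:
  865,500 kr × 16% = 138,480 kr

Minimum tax:
  Adjusted income: 865,500 kr + 286,000 kr = 1,151,500 kr
  1,151,500 kr × 12% = 138,180 kr

138,480 kr > 138,180 kr, so the regular tax governs.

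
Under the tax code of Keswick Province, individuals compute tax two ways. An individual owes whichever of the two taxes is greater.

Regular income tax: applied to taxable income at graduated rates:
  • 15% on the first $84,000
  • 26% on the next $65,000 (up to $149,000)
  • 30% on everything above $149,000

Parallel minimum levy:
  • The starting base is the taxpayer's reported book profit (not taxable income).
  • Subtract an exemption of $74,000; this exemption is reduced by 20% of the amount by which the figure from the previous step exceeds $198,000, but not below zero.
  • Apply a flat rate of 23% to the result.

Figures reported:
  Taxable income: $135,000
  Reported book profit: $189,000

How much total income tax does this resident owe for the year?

Parallel minimum levy:
  Base (reported book profit): $189,000
  Exemption: $189,000 ≤ $198,000, so full $74,000 applies
  Base: $189,000 − $74,000 = $115,000
  $115,000 × 23% = $26,450

Regular income tax:
  $84,000 × 15% = $12,600
  $51,000 × 26% = $13,260
  → $25,860

$26,450 > $25,860, so the parallel minimum levy is the binding amount.

$26,450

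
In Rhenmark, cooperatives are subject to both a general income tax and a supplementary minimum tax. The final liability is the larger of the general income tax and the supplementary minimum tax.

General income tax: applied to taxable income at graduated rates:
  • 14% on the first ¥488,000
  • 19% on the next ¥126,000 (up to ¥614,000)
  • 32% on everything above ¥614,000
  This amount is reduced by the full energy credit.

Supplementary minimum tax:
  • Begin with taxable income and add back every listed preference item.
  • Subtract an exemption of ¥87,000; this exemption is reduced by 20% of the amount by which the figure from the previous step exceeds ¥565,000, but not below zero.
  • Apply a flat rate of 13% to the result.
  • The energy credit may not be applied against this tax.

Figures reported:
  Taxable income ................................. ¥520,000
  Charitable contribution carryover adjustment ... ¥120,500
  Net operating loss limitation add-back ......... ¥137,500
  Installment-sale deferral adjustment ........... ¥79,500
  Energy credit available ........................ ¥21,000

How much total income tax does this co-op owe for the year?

¥107,770

Supplementary minimum tax:
  Adjusted income: ¥520,000 + ¥120,500 + ¥137,500 + ¥79,500 = ¥857,500
  Exemption: ¥87,000 − 20% × (¥857,500 − ¥565,000) = ¥87,000 − ¥58,500 = ¥28,500
  Base: ¥857,500 − ¥28,500 = ¥829,000
  ¥829,000 × 13% = ¥107,770

General income tax:
  ¥488,000 × 14% = ¥68,320
  ¥32,000 × 19% = ¥6,080
  → ¥74,400
  Less energy credit ¥21,000 → ¥53,400

¥107,770 > ¥53,400, so the supplementary minimum tax is the binding amount.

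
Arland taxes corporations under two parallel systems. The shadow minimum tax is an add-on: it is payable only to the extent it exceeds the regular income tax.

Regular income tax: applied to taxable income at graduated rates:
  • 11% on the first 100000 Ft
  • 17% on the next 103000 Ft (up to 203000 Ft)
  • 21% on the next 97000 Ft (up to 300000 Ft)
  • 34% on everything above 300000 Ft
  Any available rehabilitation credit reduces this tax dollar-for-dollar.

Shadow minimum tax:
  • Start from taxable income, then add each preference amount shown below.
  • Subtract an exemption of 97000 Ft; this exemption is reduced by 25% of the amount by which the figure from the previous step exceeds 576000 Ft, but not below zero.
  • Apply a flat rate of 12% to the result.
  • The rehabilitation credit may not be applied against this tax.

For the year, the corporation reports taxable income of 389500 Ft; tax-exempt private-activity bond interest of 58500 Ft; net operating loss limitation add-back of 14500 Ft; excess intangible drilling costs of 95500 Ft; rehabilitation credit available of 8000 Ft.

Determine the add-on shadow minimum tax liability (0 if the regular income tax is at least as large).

0 Ft

Shadow minimum tax:
  Adjusted income: 389500 Ft + 58500 Ft + 14500 Ft + 95500 Ft = 558000 Ft
  Exemption: 558000 Ft ≤ 576000 Ft, so full 97000 Ft applies
  Base: 558000 Ft − 97000 Ft = 461000 Ft
  461000 Ft × 12% = 55320 Ft

Regular income tax:
  100000 Ft × 11% = 11000 Ft
  103000 Ft × 17% = 17510 Ft
  97000 Ft × 21% = 20370 Ft
  89500 Ft × 34% = 30430 Ft
  → 79310 Ft
  Less rehabilitation credit 8000 Ft → 71310 Ft

55320 Ft ≤ 71310 Ft, so no add-on is due.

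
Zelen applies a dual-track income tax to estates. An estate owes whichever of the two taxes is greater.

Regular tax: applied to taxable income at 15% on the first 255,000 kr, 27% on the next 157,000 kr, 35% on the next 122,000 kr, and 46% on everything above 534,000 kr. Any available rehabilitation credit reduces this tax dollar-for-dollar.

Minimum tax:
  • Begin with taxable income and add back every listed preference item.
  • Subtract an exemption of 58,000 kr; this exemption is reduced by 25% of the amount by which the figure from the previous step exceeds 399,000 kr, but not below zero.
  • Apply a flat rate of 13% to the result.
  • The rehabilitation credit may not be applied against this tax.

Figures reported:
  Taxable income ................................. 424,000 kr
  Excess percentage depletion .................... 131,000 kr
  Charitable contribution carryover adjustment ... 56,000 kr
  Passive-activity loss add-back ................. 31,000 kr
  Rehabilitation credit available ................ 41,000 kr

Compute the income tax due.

Regular tax:
  255,000 kr × 15% = 38,250 kr
  157,000 kr × 27% = 42,390 kr
  12,000 kr × 35% = 4,200 kr
  → 84,840 kr
  Less rehabilitation credit 41,000 kr → 43,840 kr

Minimum tax:
  Adjusted income: 424,000 kr + 131,000 kr + 56,000 kr + 31,000 kr = 642,000 kr
  Exemption: 25% × (642,000 kr − 399,000 kr) = 60,750 kr ≥ 58,000 kr, so the exemption is fully phased out
  Base: 642,000 kr − 0 kr = 642,000 kr
  642,000 kr × 13% = 83,460 kr

83,460 kr > 43,840 kr, so the minimum tax is the binding amount.

83,460 kr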